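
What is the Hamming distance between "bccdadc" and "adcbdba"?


Comparing "bccdadc" and "adcbdba" position by position:
  Position 0: 'b' vs 'a' => differ
  Position 1: 'c' vs 'd' => differ
  Position 2: 'c' vs 'c' => same
  Position 3: 'd' vs 'b' => differ
  Position 4: 'a' vs 'd' => differ
  Position 5: 'd' vs 'b' => differ
  Position 6: 'c' vs 'a' => differ
Total differences (Hamming distance): 6

6


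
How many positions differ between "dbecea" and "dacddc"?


Comparing "dbecea" and "dacddc" position by position:
  Position 0: 'd' vs 'd' => same
  Position 1: 'b' vs 'a' => DIFFER
  Position 2: 'e' vs 'c' => DIFFER
  Position 3: 'c' vs 'd' => DIFFER
  Position 4: 'e' vs 'd' => DIFFER
  Position 5: 'a' vs 'c' => DIFFER
Positions that differ: 5

5


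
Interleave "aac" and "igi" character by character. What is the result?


Interleaving "aac" and "igi":
  Position 0: 'a' from first, 'i' from second => "ai"
  Position 1: 'a' from first, 'g' from second => "ag"
  Position 2: 'c' from first, 'i' from second => "ci"
Result: aiagci

aiagci


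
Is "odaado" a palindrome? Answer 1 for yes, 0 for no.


Input: odaado
Reversed: odaado
  Compare pos 0 ('o') with pos 5 ('o'): match
  Compare pos 1 ('d') with pos 4 ('d'): match
  Compare pos 2 ('a') with pos 3 ('a'): match
Result: palindrome

1


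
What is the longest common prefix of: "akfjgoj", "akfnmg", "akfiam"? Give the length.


Words: akfjgoj, akfnmg, akfiam
  Position 0: all 'a' => match
  Position 1: all 'k' => match
  Position 2: all 'f' => match
  Position 3: ('j', 'n', 'i') => mismatch, stop
LCP = "akf" (length 3)

3


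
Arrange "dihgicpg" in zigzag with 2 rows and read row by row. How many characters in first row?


Zigzag "dihgicpg" into 2 rows:
Placing characters:
  'd' => row 0
  'i' => row 1
  'h' => row 0
  'g' => row 1
  'i' => row 0
  'c' => row 1
  'p' => row 0
  'g' => row 1
Rows:
  Row 0: "dhip"
  Row 1: "igcg"
First row length: 4

4


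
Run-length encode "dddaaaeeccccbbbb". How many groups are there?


Input: dddaaaeeccccbbbb
Scanning for consecutive runs:
  Group 1: 'd' x 3 (positions 0-2)
  Group 2: 'a' x 3 (positions 3-5)
  Group 3: 'e' x 2 (positions 6-7)
  Group 4: 'c' x 4 (positions 8-11)
  Group 5: 'b' x 4 (positions 12-15)
Total groups: 5

5


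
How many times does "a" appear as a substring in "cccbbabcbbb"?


Searching for "a" in "cccbbabcbbb"
Scanning each position:
  Position 0: "c" => no
  Position 1: "c" => no
  Position 2: "c" => no
  Position 3: "b" => no
  Position 4: "b" => no
  Position 5: "a" => MATCH
  Position 6: "b" => no
  Position 7: "c" => no
  Position 8: "b" => no
  Position 9: "b" => no
  Position 10: "b" => no
Total occurrences: 1

1


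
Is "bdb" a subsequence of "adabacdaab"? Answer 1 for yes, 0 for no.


Check if "bdb" is a subsequence of "adabacdaab"
Greedy scan:
  Position 0 ('a'): no match needed
  Position 1 ('d'): no match needed
  Position 2 ('a'): no match needed
  Position 3 ('b'): matches sub[0] = 'b'
  Position 4 ('a'): no match needed
  Position 5 ('c'): no match needed
  Position 6 ('d'): matches sub[1] = 'd'
  Position 7 ('a'): no match needed
  Position 8 ('a'): no match needed
  Position 9 ('b'): matches sub[2] = 'b'
All 3 characters matched => is a subsequence

1


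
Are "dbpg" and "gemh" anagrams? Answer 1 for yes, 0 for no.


Strings: "dbpg", "gemh"
Sorted first:  bdgp
Sorted second: eghm
Differ at position 0: 'b' vs 'e' => not anagrams

0


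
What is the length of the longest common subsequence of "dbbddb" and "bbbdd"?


LCS of "dbbddb" and "bbbdd"
DP table:
           b    b    b    d    d
      0    0    0    0    0    0
  d   0    0    0    0    1    1
  b   0    1    1    1    1    1
  b   0    1    2    2    2    2
  d   0    1    2    2    3    3
  d   0    1    2    2    3    4
  b   0    1    2    3    3    4
LCS length = dp[6][5] = 4

4


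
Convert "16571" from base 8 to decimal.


Input: "16571" in base 8
Positional expansion:
  Digit '1' (value 1) x 8^4 = 4096
  Digit '6' (value 6) x 8^3 = 3072
  Digit '5' (value 5) x 8^2 = 320
  Digit '7' (value 7) x 8^1 = 56
  Digit '1' (value 1) x 8^0 = 1
Sum = 7545

7545


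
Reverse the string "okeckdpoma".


Input: okeckdpoma
Reading characters right to left:
  Position 9: 'a'
  Position 8: 'm'
  Position 7: 'o'
  Position 6: 'p'
  Position 5: 'd'
  Position 4: 'k'
  Position 3: 'c'
  Position 2: 'e'
  Position 1: 'k'
  Position 0: 'o'
Reversed: amopdkceko

amopdkceko


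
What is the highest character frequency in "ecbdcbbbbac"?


Input: ecbdcbbbbac
Character counts:
  'a': 1
  'b': 5
  'c': 3
  'd': 1
  'e': 1
Maximum frequency: 5

5


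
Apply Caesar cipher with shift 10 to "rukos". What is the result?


Caesar cipher: shift "rukos" by 10
  'r' (pos 17) + 10 = pos 1 = 'b'
  'u' (pos 20) + 10 = pos 4 = 'e'
  'k' (pos 10) + 10 = pos 20 = 'u'
  'o' (pos 14) + 10 = pos 24 = 'y'
  's' (pos 18) + 10 = pos 2 = 'c'
Result: beuyc

beuyc


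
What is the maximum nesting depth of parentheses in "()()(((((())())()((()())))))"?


Input: "()()(((((())())()((()())))))"
Tracking depth:
  Position 0 '(': depth becomes 1
  Position 1 ')': depth becomes 0
  Position 2 '(': depth becomes 1
  Position 3 ')': depth becomes 0
  Position 4 '(': depth becomes 1
  Position 5 '(': depth becomes 2
  Position 6 '(': depth becomes 3
  Position 7 '(': depth becomes 4
  Position 8 '(': depth becomes 5
  Position 9 '(': depth becomes 6
  Position 10 ')': depth becomes 5
  Position 11 ')': depth becomes 4
  Position 12 '(': depth becomes 5
  Position 13 ')': depth becomes 4
  Position 14 ')': depth becomes 3
  Position 15 '(': depth becomes 4
  Position 16 ')': depth becomes 3
  Position 17 '(': depth becomes 4
  Position 18 '(': depth becomes 5
  Position 19 '(': depth becomes 6
  Position 20 ')': depth becomes 5
  Position 21 '(': depth becomes 6
  Position 22 ')': depth becomes 5
  Position 23 ')': depth becomes 4
  Position 24 ')': depth becomes 3
  Position 25 ')': depth becomes 2
  Position 26 ')': depth becomes 1
  Position 27 ')': depth becomes 0
Maximum depth reached: 6

6


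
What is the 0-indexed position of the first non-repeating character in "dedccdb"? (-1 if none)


Input: dedccdb
Character frequencies:
  'b': 1
  'c': 2
  'd': 3
  'e': 1
Scanning left to right for freq == 1:
  Position 0 ('d'): freq=3, skip
  Position 1 ('e'): unique! => answer = 1

1


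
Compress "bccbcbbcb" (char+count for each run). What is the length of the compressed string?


Input: bccbcbbcb
Runs:
  'b' x 1 => "b1"
  'c' x 2 => "c2"
  'b' x 1 => "b1"
  'c' x 1 => "c1"
  'b' x 2 => "b2"
  'c' x 1 => "c1"
  'b' x 1 => "b1"
Compressed: "b1c2b1c1b2c1b1"
Compressed length: 14

14


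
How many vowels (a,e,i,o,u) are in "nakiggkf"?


Input: nakiggkf
Checking each character:
  'n' at position 0: consonant
  'a' at position 1: vowel (running total: 1)
  'k' at position 2: consonant
  'i' at position 3: vowel (running total: 2)
  'g' at position 4: consonant
  'g' at position 5: consonant
  'k' at position 6: consonant
  'f' at position 7: consonant
Total vowels: 2

2


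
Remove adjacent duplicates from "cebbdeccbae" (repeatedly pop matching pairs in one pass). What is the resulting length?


Input: cebbdeccbae
Stack-based adjacent duplicate removal:
  Read 'c': push. Stack: c
  Read 'e': push. Stack: ce
  Read 'b': push. Stack: ceb
  Read 'b': matches stack top 'b' => pop. Stack: ce
  Read 'd': push. Stack: ced
  Read 'e': push. Stack: cede
  Read 'c': push. Stack: cedec
  Read 'c': matches stack top 'c' => pop. Stack: cede
  Read 'b': push. Stack: cedeb
  Read 'a': push. Stack: cedeba
  Read 'e': push. Stack: cedebae
Final stack: "cedebae" (length 7)

7


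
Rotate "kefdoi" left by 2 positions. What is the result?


Input: "kefdoi", rotate left by 2
First 2 characters: "ke"
Remaining characters: "fdoi"
Concatenate remaining + first: "fdoi" + "ke" = "fdoike"

fdoike


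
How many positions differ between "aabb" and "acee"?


Comparing "aabb" and "acee" position by position:
  Position 0: 'a' vs 'a' => same
  Position 1: 'a' vs 'c' => DIFFER
  Position 2: 'b' vs 'e' => DIFFER
  Position 3: 'b' vs 'e' => DIFFER
Positions that differ: 3

3


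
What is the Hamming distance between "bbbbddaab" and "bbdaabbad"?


Comparing "bbbbddaab" and "bbdaabbad" position by position:
  Position 0: 'b' vs 'b' => same
  Position 1: 'b' vs 'b' => same
  Position 2: 'b' vs 'd' => differ
  Position 3: 'b' vs 'a' => differ
  Position 4: 'd' vs 'a' => differ
  Position 5: 'd' vs 'b' => differ
  Position 6: 'a' vs 'b' => differ
  Position 7: 'a' vs 'a' => same
  Position 8: 'b' vs 'd' => differ
Total differences (Hamming distance): 6

6


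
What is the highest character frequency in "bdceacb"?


Input: bdceacb
Character counts:
  'a': 1
  'b': 2
  'c': 2
  'd': 1
  'e': 1
Maximum frequency: 2

2


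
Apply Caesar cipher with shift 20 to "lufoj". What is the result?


Caesar cipher: shift "lufoj" by 20
  'l' (pos 11) + 20 = pos 5 = 'f'
  'u' (pos 20) + 20 = pos 14 = 'o'
  'f' (pos 5) + 20 = pos 25 = 'z'
  'o' (pos 14) + 20 = pos 8 = 'i'
  'j' (pos 9) + 20 = pos 3 = 'd'
Result: fozid

fozid


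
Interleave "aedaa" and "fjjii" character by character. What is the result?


Interleaving "aedaa" and "fjjii":
  Position 0: 'a' from first, 'f' from second => "af"
  Position 1: 'e' from first, 'j' from second => "ej"
  Position 2: 'd' from first, 'j' from second => "dj"
  Position 3: 'a' from first, 'i' from second => "ai"
  Position 4: 'a' from first, 'i' from second => "ai"
Result: afejdjaiai

afejdjaiai


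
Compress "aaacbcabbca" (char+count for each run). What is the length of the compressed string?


Input: aaacbcabbca
Runs:
  'a' x 3 => "a3"
  'c' x 1 => "c1"
  'b' x 1 => "b1"
  'c' x 1 => "c1"
  'a' x 1 => "a1"
  'b' x 2 => "b2"
  'c' x 1 => "c1"
  'a' x 1 => "a1"
Compressed: "a3c1b1c1a1b2c1a1"
Compressed length: 16

16


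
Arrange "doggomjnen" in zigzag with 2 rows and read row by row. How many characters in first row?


Zigzag "doggomjnen" into 2 rows:
Placing characters:
  'd' => row 0
  'o' => row 1
  'g' => row 0
  'g' => row 1
  'o' => row 0
  'm' => row 1
  'j' => row 0
  'n' => row 1
  'e' => row 0
  'n' => row 1
Rows:
  Row 0: "dgoje"
  Row 1: "ogmnn"
First row length: 5

5


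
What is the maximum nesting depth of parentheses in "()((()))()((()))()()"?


Input: "()((()))()((()))()()"
Tracking depth:
  Position 0 '(': depth becomes 1
  Position 1 ')': depth becomes 0
  Position 2 '(': depth becomes 1
  Position 3 '(': depth becomes 2
  Position 4 '(': depth becomes 3
  Position 5 ')': depth becomes 2
  Position 6 ')': depth becomes 1
  Position 7 ')': depth becomes 0
  Position 8 '(': depth becomes 1
  Position 9 ')': depth becomes 0
  Position 10 '(': depth becomes 1
  Position 11 '(': depth becomes 2
  Position 12 '(': depth becomes 3
  Position 13 ')': depth becomes 2
  Position 14 ')': depth becomes 1
  Position 15 ')': depth becomes 0
  Position 16 '(': depth becomes 1
  Position 17 ')': depth becomes 0
  Position 18 '(': depth becomes 1
  Position 19 ')': depth becomes 0
Maximum depth reached: 3

3


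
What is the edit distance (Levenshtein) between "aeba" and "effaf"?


Computing edit distance: "aeba" -> "effaf"
DP table:
           e    f    f    a    f
      0    1    2    3    4    5
  a   1    1    2    3    3    4
  e   2    1    2    3    4    4
  b   3    2    2    3    4    5
  a   4    3    3    3    3    4
Edit distance = dp[4][5] = 4

4


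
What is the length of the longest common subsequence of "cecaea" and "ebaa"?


LCS of "cecaea" and "ebaa"
DP table:
           e    b    a    a
      0    0    0    0    0
  c   0    0    0    0    0
  e   0    1    1    1    1
  c   0    1    1    1    1
  a   0    1    1    2    2
  e   0    1    1    2    2
  a   0    1    1    2    3
LCS length = dp[6][4] = 3

3


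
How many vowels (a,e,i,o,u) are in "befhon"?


Input: befhon
Checking each character:
  'b' at position 0: consonant
  'e' at position 1: vowel (running total: 1)
  'f' at position 2: consonant
  'h' at position 3: consonant
  'o' at position 4: vowel (running total: 2)
  'n' at position 5: consonant
Total vowels: 2

2


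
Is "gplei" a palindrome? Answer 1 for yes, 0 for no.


Input: gplei
Reversed: ielpg
  Compare pos 0 ('g') with pos 4 ('i'): MISMATCH
  Compare pos 1 ('p') with pos 3 ('e'): MISMATCH
Result: not a palindrome

0


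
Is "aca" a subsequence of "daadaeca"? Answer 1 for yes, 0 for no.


Check if "aca" is a subsequence of "daadaeca"
Greedy scan:
  Position 0 ('d'): no match needed
  Position 1 ('a'): matches sub[0] = 'a'
  Position 2 ('a'): no match needed
  Position 3 ('d'): no match needed
  Position 4 ('a'): no match needed
  Position 5 ('e'): no match needed
  Position 6 ('c'): matches sub[1] = 'c'
  Position 7 ('a'): matches sub[2] = 'a'
All 3 characters matched => is a subsequence

1


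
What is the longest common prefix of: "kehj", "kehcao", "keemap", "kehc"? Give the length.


Words: kehj, kehcao, keemap, kehc
  Position 0: all 'k' => match
  Position 1: all 'e' => match
  Position 2: ('h', 'h', 'e', 'h') => mismatch, stop
LCP = "ke" (length 2)

2


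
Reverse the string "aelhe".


Input: aelhe
Reading characters right to left:
  Position 4: 'e'
  Position 3: 'h'
  Position 2: 'l'
  Position 1: 'e'
  Position 0: 'a'
Reversed: ehlea

ehlea


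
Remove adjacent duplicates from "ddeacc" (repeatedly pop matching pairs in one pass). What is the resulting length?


Input: ddeacc
Stack-based adjacent duplicate removal:
  Read 'd': push. Stack: d
  Read 'd': matches stack top 'd' => pop. Stack: (empty)
  Read 'e': push. Stack: e
  Read 'a': push. Stack: ea
  Read 'c': push. Stack: eac
  Read 'c': matches stack top 'c' => pop. Stack: ea
Final stack: "ea" (length 2)

2


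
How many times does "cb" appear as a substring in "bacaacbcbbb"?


Searching for "cb" in "bacaacbcbbb"
Scanning each position:
  Position 0: "ba" => no
  Position 1: "ac" => no
  Position 2: "ca" => no
  Position 3: "aa" => no
  Position 4: "ac" => no
  Position 5: "cb" => MATCH
  Position 6: "bc" => no
  Position 7: "cb" => MATCH
  Position 8: "bb" => no
  Position 9: "bb" => no
Total occurrences: 2

2


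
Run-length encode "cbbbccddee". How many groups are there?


Input: cbbbccddee
Scanning for consecutive runs:
  Group 1: 'c' x 1 (positions 0-0)
  Group 2: 'b' x 3 (positions 1-3)
  Group 3: 'c' x 2 (positions 4-5)
  Group 4: 'd' x 2 (positions 6-7)
  Group 5: 'e' x 2 (positions 8-9)
Total groups: 5

5


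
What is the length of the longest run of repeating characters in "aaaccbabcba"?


Input: "aaaccbabcba"
Scanning for longest run:
  Position 1 ('a'): continues run of 'a', length=2
  Position 2 ('a'): continues run of 'a', length=3
  Position 3 ('c'): new char, reset run to 1
  Position 4 ('c'): continues run of 'c', length=2
  Position 5 ('b'): new char, reset run to 1
  Position 6 ('a'): new char, reset run to 1
  Position 7 ('b'): new char, reset run to 1
  Position 8 ('c'): new char, reset run to 1
  Position 9 ('b'): new char, reset run to 1
  Position 10 ('a'): new char, reset run to 1
Longest run: 'a' with length 3

3


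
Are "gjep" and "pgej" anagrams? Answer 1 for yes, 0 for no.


Strings: "gjep", "pgej"
Sorted first:  egjp
Sorted second: egjp
Sorted forms match => anagrams

1


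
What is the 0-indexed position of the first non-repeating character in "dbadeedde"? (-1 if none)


Input: dbadeedde
Character frequencies:
  'a': 1
  'b': 1
  'd': 4
  'e': 3
Scanning left to right for freq == 1:
  Position 0 ('d'): freq=4, skip
  Position 1 ('b'): unique! => answer = 1

1


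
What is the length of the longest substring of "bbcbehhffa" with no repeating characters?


Input: "bbcbehhffa"
Sliding window (track last position of each char):
  Position 0 ('b'): window [0,0] length 1 -- new best
  Position 1 ('b'): repeat (last at 0), move window start to 1
  Position 1 ('b'): window [1,1] length 1
  Position 2 ('c'): window [1,2] length 2 -- new best
  Position 3 ('b'): repeat (last at 1), move window start to 2
  Position 3 ('b'): window [2,3] length 2
  Position 4 ('e'): window [2,4] length 3 -- new best
  Position 5 ('h'): window [2,5] length 4 -- new best
  Position 6 ('h'): repeat (last at 5), move window start to 6
  Position 6 ('h'): window [6,6] length 1
  Position 7 ('f'): window [6,7] length 2
  Position 8 ('f'): repeat (last at 7), move window start to 8
  Position 8 ('f'): window [8,8] length 1
  Position 9 ('a'): window [8,9] length 2
Longest substring with no repeats: "cbeh" with length 4

4


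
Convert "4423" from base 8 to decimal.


Input: "4423" in base 8
Positional expansion:
  Digit '4' (value 4) x 8^3 = 2048
  Digit '4' (value 4) x 8^2 = 256
  Digit '2' (value 2) x 8^1 = 16
  Digit '3' (value 3) x 8^0 = 3
Sum = 2323

2323


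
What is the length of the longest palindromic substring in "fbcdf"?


Input: "fbcdf"
Checking substrings for palindromes:
  No multi-char palindromic substrings found
Longest palindromic substring: "f" with length 1

1


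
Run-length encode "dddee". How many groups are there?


Input: dddee
Scanning for consecutive runs:
  Group 1: 'd' x 3 (positions 0-2)
  Group 2: 'e' x 2 (positions 3-4)
Total groups: 2

2


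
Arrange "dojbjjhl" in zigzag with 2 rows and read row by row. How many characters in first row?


Zigzag "dojbjjhl" into 2 rows:
Placing characters:
  'd' => row 0
  'o' => row 1
  'j' => row 0
  'b' => row 1
  'j' => row 0
  'j' => row 1
  'h' => row 0
  'l' => row 1
Rows:
  Row 0: "djjh"
  Row 1: "objl"
First row length: 4

4


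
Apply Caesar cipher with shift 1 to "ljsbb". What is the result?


Caesar cipher: shift "ljsbb" by 1
  'l' (pos 11) + 1 = pos 12 = 'm'
  'j' (pos 9) + 1 = pos 10 = 'k'
  's' (pos 18) + 1 = pos 19 = 't'
  'b' (pos 1) + 1 = pos 2 = 'c'
  'b' (pos 1) + 1 = pos 2 = 'c'
Result: mktcc

mktcc


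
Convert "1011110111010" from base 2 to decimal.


Input: "1011110111010" in base 2
Positional expansion:
  Digit '1' (value 1) x 2^12 = 4096
  Digit '0' (value 0) x 2^11 = 0
  Digit '1' (value 1) x 2^10 = 1024
  Digit '1' (value 1) x 2^9 = 512
  Digit '1' (value 1) x 2^8 = 256
  Digit '1' (value 1) x 2^7 = 128
  Digit '0' (value 0) x 2^6 = 0
  Digit '1' (value 1) x 2^5 = 32
  Digit '1' (value 1) x 2^4 = 16
  Digit '1' (value 1) x 2^3 = 8
  Digit '0' (value 0) x 2^2 = 0
  Digit '1' (value 1) x 2^1 = 2
  Digit '0' (value 0) x 2^0 = 0
Sum = 6074

6074


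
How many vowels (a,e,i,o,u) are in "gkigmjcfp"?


Input: gkigmjcfp
Checking each character:
  'g' at position 0: consonant
  'k' at position 1: consonant
  'i' at position 2: vowel (running total: 1)
  'g' at position 3: consonant
  'm' at position 4: consonant
  'j' at position 5: consonant
  'c' at position 6: consonant
  'f' at position 7: consonant
  'p' at position 8: consonant
Total vowels: 1

1


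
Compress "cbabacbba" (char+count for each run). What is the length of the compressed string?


Input: cbabacbba
Runs:
  'c' x 1 => "c1"
  'b' x 1 => "b1"
  'a' x 1 => "a1"
  'b' x 1 => "b1"
  'a' x 1 => "a1"
  'c' x 1 => "c1"
  'b' x 2 => "b2"
  'a' x 1 => "a1"
Compressed: "c1b1a1b1a1c1b2a1"
Compressed length: 16

16


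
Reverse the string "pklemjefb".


Input: pklemjefb
Reading characters right to left:
  Position 8: 'b'
  Position 7: 'f'
  Position 6: 'e'
  Position 5: 'j'
  Position 4: 'm'
  Position 3: 'e'
  Position 2: 'l'
  Position 1: 'k'
  Position 0: 'p'
Reversed: bfejmelkp

bfejmelkp


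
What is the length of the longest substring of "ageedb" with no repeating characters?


Input: "ageedb"
Sliding window (track last position of each char):
  Position 0 ('a'): window [0,0] length 1 -- new best
  Position 1 ('g'): window [0,1] length 2 -- new best
  Position 2 ('e'): window [0,2] length 3 -- new best
  Position 3 ('e'): repeat (last at 2), move window start to 3
  Position 3 ('e'): window [3,3] length 1
  Position 4 ('d'): window [3,4] length 2
  Position 5 ('b'): window [3,5] length 3
Longest substring with no repeats: "age" with length 3

3


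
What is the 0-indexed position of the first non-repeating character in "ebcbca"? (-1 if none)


Input: ebcbca
Character frequencies:
  'a': 1
  'b': 2
  'c': 2
  'e': 1
Scanning left to right for freq == 1:
  Position 0 ('e'): unique! => answer = 0

0


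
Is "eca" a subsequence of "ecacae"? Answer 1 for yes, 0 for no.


Check if "eca" is a subsequence of "ecacae"
Greedy scan:
  Position 0 ('e'): matches sub[0] = 'e'
  Position 1 ('c'): matches sub[1] = 'c'
  Position 2 ('a'): matches sub[2] = 'a'
  Position 3 ('c'): no match needed
  Position 4 ('a'): no match needed
  Position 5 ('e'): no match needed
All 3 characters matched => is a subsequence

1


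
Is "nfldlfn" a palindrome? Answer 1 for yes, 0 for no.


Input: nfldlfn
Reversed: nfldlfn
  Compare pos 0 ('n') with pos 6 ('n'): match
  Compare pos 1 ('f') with pos 5 ('f'): match
  Compare pos 2 ('l') with pos 4 ('l'): match
Result: palindrome

1


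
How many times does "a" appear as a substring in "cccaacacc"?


Searching for "a" in "cccaacacc"
Scanning each position:
  Position 0: "c" => no
  Position 1: "c" => no
  Position 2: "c" => no
  Position 3: "a" => MATCH
  Position 4: "a" => MATCH
  Position 5: "c" => no
  Position 6: "a" => MATCH
  Position 7: "c" => no
  Position 8: "c" => no
Total occurrences: 3

3


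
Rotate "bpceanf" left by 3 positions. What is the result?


Input: "bpceanf", rotate left by 3
First 3 characters: "bpc"
Remaining characters: "eanf"
Concatenate remaining + first: "eanf" + "bpc" = "eanfbpc"

eanfbpc


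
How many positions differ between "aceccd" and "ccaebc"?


Comparing "aceccd" and "ccaebc" position by position:
  Position 0: 'a' vs 'c' => DIFFER
  Position 1: 'c' vs 'c' => same
  Position 2: 'e' vs 'a' => DIFFER
  Position 3: 'c' vs 'e' => DIFFER
  Position 4: 'c' vs 'b' => DIFFER
  Position 5: 'd' vs 'c' => DIFFER
Positions that differ: 5

5


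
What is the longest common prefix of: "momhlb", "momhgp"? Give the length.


Words: momhlb, momhgp
  Position 0: all 'm' => match
  Position 1: all 'o' => match
  Position 2: all 'm' => match
  Position 3: all 'h' => match
  Position 4: ('l', 'g') => mismatch, stop
LCP = "momh" (length 4)

4


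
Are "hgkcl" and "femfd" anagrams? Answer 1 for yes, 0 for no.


Strings: "hgkcl", "femfd"
Sorted first:  cghkl
Sorted second: deffm
Differ at position 0: 'c' vs 'd' => not anagrams

0


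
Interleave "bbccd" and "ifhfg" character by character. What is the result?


Interleaving "bbccd" and "ifhfg":
  Position 0: 'b' from first, 'i' from second => "bi"
  Position 1: 'b' from first, 'f' from second => "bf"
  Position 2: 'c' from first, 'h' from second => "ch"
  Position 3: 'c' from first, 'f' from second => "cf"
  Position 4: 'd' from first, 'g' from second => "dg"
Result: bibfchcfdg

bibfchcfdg


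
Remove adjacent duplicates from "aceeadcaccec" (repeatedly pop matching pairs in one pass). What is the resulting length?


Input: aceeadcaccec
Stack-based adjacent duplicate removal:
  Read 'a': push. Stack: a
  Read 'c': push. Stack: ac
  Read 'e': push. Stack: ace
  Read 'e': matches stack top 'e' => pop. Stack: ac
  Read 'a': push. Stack: aca
  Read 'd': push. Stack: acad
  Read 'c': push. Stack: acadc
  Read 'a': push. Stack: acadca
  Read 'c': push. Stack: acadcac
  Read 'c': matches stack top 'c' => pop. Stack: acadca
  Read 'e': push. Stack: acadcae
  Read 'c': push. Stack: acadcaec
Final stack: "acadcaec" (length 8)

8


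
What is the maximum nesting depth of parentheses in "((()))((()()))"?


Input: "((()))((()()))"
Tracking depth:
  Position 0 '(': depth becomes 1
  Position 1 '(': depth becomes 2
  Position 2 '(': depth becomes 3
  Position 3 ')': depth becomes 2
  Position 4 ')': depth becomes 1
  Position 5 ')': depth becomes 0
  Position 6 '(': depth becomes 1
  Position 7 '(': depth becomes 2
  Position 8 '(': depth becomes 3
  Position 9 ')': depth becomes 2
  Position 10 '(': depth becomes 3
  Position 11 ')': depth becomes 2
  Position 12 ')': depth becomes 1
  Position 13 ')': depth becomes 0
Maximum depth reached: 3

3


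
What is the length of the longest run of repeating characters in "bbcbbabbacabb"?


Input: "bbcbbabbacabb"
Scanning for longest run:
  Position 1 ('b'): continues run of 'b', length=2
  Position 2 ('c'): new char, reset run to 1
  Position 3 ('b'): new char, reset run to 1
  Position 4 ('b'): continues run of 'b', length=2
  Position 5 ('a'): new char, reset run to 1
  Position 6 ('b'): new char, reset run to 1
  Position 7 ('b'): continues run of 'b', length=2
  Position 8 ('a'): new char, reset run to 1
  Position 9 ('c'): new char, reset run to 1
  Position 10 ('a'): new char, reset run to 1
  Position 11 ('b'): new char, reset run to 1
  Position 12 ('b'): continues run of 'b', length=2
Longest run: 'b' with length 2

2


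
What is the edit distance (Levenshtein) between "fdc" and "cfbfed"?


Computing edit distance: "fdc" -> "cfbfed"
DP table:
           c    f    b    f    e    d
      0    1    2    3    4    5    6
  f   1    1    1    2    3    4    5
  d   2    2    2    2    3    4    4
  c   3    2    3    3    3    4    5
Edit distance = dp[3][6] = 5

5


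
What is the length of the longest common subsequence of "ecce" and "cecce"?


LCS of "ecce" and "cecce"
DP table:
           c    e    c    c    e
      0    0    0    0    0    0
  e   0    0    1    1    1    1
  c   0    1    1    2    2    2
  c   0    1    1    2    3    3
  e   0    1    2    2    3    4
LCS length = dp[4][5] = 4

4


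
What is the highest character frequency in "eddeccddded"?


Input: eddeccddded
Character counts:
  'c': 2
  'd': 6
  'e': 3
Maximum frequency: 6

6


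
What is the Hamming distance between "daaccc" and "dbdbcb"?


Comparing "daaccc" and "dbdbcb" position by position:
  Position 0: 'd' vs 'd' => same
  Position 1: 'a' vs 'b' => differ
  Position 2: 'a' vs 'd' => differ
  Position 3: 'c' vs 'b' => differ
  Position 4: 'c' vs 'c' => same
  Position 5: 'c' vs 'b' => differ
Total differences (Hamming distance): 4

4


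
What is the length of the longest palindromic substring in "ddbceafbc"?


Input: "ddbceafbc"
Checking substrings for palindromes:
  [0:2] "dd" (len 2) => palindrome
Longest palindromic substring: "dd" with length 2

2


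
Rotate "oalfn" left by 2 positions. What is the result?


Input: "oalfn", rotate left by 2
First 2 characters: "oa"
Remaining characters: "lfn"
Concatenate remaining + first: "lfn" + "oa" = "lfnoa"

lfnoa


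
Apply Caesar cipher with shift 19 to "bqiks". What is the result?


Caesar cipher: shift "bqiks" by 19
  'b' (pos 1) + 19 = pos 20 = 'u'
  'q' (pos 16) + 19 = pos 9 = 'j'
  'i' (pos 8) + 19 = pos 1 = 'b'
  'k' (pos 10) + 19 = pos 3 = 'd'
  's' (pos 18) + 19 = pos 11 = 'l'
Result: ujbdl

ujbdl


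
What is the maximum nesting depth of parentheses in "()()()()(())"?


Input: "()()()()(())"
Tracking depth:
  Position 0 '(': depth becomes 1
  Position 1 ')': depth becomes 0
  Position 2 '(': depth becomes 1
  Position 3 ')': depth becomes 0
  Position 4 '(': depth becomes 1
  Position 5 ')': depth becomes 0
  Position 6 '(': depth becomes 1
  Position 7 ')': depth becomes 0
  Position 8 '(': depth becomes 1
  Position 9 '(': depth becomes 2
  Position 10 ')': depth becomes 1
  Position 11 ')': depth becomes 0
Maximum depth reached: 2

2


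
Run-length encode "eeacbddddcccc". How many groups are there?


Input: eeacbddddcccc
Scanning for consecutive runs:
  Group 1: 'e' x 2 (positions 0-1)
  Group 2: 'a' x 1 (positions 2-2)
  Group 3: 'c' x 1 (positions 3-3)
  Group 4: 'b' x 1 (positions 4-4)
  Group 5: 'd' x 4 (positions 5-8)
  Group 6: 'c' x 4 (positions 9-12)
Total groups: 6

6


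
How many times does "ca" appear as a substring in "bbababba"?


Searching for "ca" in "bbababba"
Scanning each position:
  Position 0: "bb" => no
  Position 1: "ba" => no
  Position 2: "ab" => no
  Position 3: "ba" => no
  Position 4: "ab" => no
  Position 5: "bb" => no
  Position 6: "ba" => no
Total occurrences: 0

0


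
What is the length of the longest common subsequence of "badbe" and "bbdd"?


LCS of "badbe" and "bbdd"
DP table:
           b    b    d    d
      0    0    0    0    0
  b   0    1    1    1    1
  a   0    1    1    1    1
  d   0    1    1    2    2
  b   0    1    2    2    2
  e   0    1    2    2    2
LCS length = dp[5][4] = 2

2


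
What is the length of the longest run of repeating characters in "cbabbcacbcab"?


Input: "cbabbcacbcab"
Scanning for longest run:
  Position 1 ('b'): new char, reset run to 1
  Position 2 ('a'): new char, reset run to 1
  Position 3 ('b'): new char, reset run to 1
  Position 4 ('b'): continues run of 'b', length=2
  Position 5 ('c'): new char, reset run to 1
  Position 6 ('a'): new char, reset run to 1
  Position 7 ('c'): new char, reset run to 1
  Position 8 ('b'): new char, reset run to 1
  Position 9 ('c'): new char, reset run to 1
  Position 10 ('a'): new char, reset run to 1
  Position 11 ('b'): new char, reset run to 1
Longest run: 'b' with length 2

2


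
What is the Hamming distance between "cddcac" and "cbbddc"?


Comparing "cddcac" and "cbbddc" position by position:
  Position 0: 'c' vs 'c' => same
  Position 1: 'd' vs 'b' => differ
  Position 2: 'd' vs 'b' => differ
  Position 3: 'c' vs 'd' => differ
  Position 4: 'a' vs 'd' => differ
  Position 5: 'c' vs 'c' => same
Total differences (Hamming distance): 4

4


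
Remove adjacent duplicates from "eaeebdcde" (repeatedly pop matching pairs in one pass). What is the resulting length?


Input: eaeebdcde
Stack-based adjacent duplicate removal:
  Read 'e': push. Stack: e
  Read 'a': push. Stack: ea
  Read 'e': push. Stack: eae
  Read 'e': matches stack top 'e' => pop. Stack: ea
  Read 'b': push. Stack: eab
  Read 'd': push. Stack: eabd
  Read 'c': push. Stack: eabdc
  Read 'd': push. Stack: eabdcd
  Read 'e': push. Stack: eabdcde
Final stack: "eabdcde" (length 7)

7


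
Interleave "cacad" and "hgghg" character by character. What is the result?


Interleaving "cacad" and "hgghg":
  Position 0: 'c' from first, 'h' from second => "ch"
  Position 1: 'a' from first, 'g' from second => "ag"
  Position 2: 'c' from first, 'g' from second => "cg"
  Position 3: 'a' from first, 'h' from second => "ah"
  Position 4: 'd' from first, 'g' from second => "dg"
Result: chagcgahdg

chagcgahdg


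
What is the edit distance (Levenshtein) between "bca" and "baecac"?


Computing edit distance: "bca" -> "baecac"
DP table:
           b    a    e    c    a    c
      0    1    2    3    4    5    6
  b   1    0    1    2    3    4    5
  c   2    1    1    2    2    3    4
  a   3    2    1    2    3    2    3
Edit distance = dp[3][6] = 3

3


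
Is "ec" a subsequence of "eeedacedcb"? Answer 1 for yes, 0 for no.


Check if "ec" is a subsequence of "eeedacedcb"
Greedy scan:
  Position 0 ('e'): matches sub[0] = 'e'
  Position 1 ('e'): no match needed
  Position 2 ('e'): no match needed
  Position 3 ('d'): no match needed
  Position 4 ('a'): no match needed
  Position 5 ('c'): matches sub[1] = 'c'
  Position 6 ('e'): no match needed
  Position 7 ('d'): no match needed
  Position 8 ('c'): no match needed
  Position 9 ('b'): no match needed
All 2 characters matched => is a subsequence

1


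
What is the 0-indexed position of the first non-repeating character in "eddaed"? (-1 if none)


Input: eddaed
Character frequencies:
  'a': 1
  'd': 3
  'e': 2
Scanning left to right for freq == 1:
  Position 0 ('e'): freq=2, skip
  Position 1 ('d'): freq=3, skip
  Position 2 ('d'): freq=3, skip
  Position 3 ('a'): unique! => answer = 3

3


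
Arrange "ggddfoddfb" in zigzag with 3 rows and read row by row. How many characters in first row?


Zigzag "ggddfoddfb" into 3 rows:
Placing characters:
  'g' => row 0
  'g' => row 1
  'd' => row 2
  'd' => row 1
  'f' => row 0
  'o' => row 1
  'd' => row 2
  'd' => row 1
  'f' => row 0
  'b' => row 1
Rows:
  Row 0: "gff"
  Row 1: "gdodb"
  Row 2: "dd"
First row length: 3

3


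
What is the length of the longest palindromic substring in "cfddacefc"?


Input: "cfddacefc"
Checking substrings for palindromes:
  [2:4] "dd" (len 2) => palindrome
Longest palindromic substring: "dd" with length 2

2


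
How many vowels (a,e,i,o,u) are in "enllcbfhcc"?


Input: enllcbfhcc
Checking each character:
  'e' at position 0: vowel (running total: 1)
  'n' at position 1: consonant
  'l' at position 2: consonant
  'l' at position 3: consonant
  'c' at position 4: consonant
  'b' at position 5: consonant
  'f' at position 6: consonant
  'h' at position 7: consonant
  'c' at position 8: consonant
  'c' at position 9: consonant
Total vowels: 1

1


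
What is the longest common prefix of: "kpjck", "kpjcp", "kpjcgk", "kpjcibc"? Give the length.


Words: kpjck, kpjcp, kpjcgk, kpjcibc
  Position 0: all 'k' => match
  Position 1: all 'p' => match
  Position 2: all 'j' => match
  Position 3: all 'c' => match
  Position 4: ('k', 'p', 'g', 'i') => mismatch, stop
LCP = "kpjc" (length 4)

4


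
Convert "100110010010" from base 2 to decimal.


Input: "100110010010" in base 2
Positional expansion:
  Digit '1' (value 1) x 2^11 = 2048
  Digit '0' (value 0) x 2^10 = 0
  Digit '0' (value 0) x 2^9 = 0
  Digit '1' (value 1) x 2^8 = 256
  Digit '1' (value 1) x 2^7 = 128
  Digit '0' (value 0) x 2^6 = 0
  Digit '0' (value 0) x 2^5 = 0
  Digit '1' (value 1) x 2^4 = 16
  Digit '0' (value 0) x 2^3 = 0
  Digit '0' (value 0) x 2^2 = 0
  Digit '1' (value 1) x 2^1 = 2
  Digit '0' (value 0) x 2^0 = 0
Sum = 2450

2450


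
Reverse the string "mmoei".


Input: mmoei
Reading characters right to left:
  Position 4: 'i'
  Position 3: 'e'
  Position 2: 'o'
  Position 1: 'm'
  Position 0: 'm'
Reversed: ieomm

ieomm


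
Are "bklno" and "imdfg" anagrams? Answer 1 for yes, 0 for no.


Strings: "bklno", "imdfg"
Sorted first:  bklno
Sorted second: dfgim
Differ at position 0: 'b' vs 'd' => not anagrams

0


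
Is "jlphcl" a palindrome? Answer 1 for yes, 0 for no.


Input: jlphcl
Reversed: lchplj
  Compare pos 0 ('j') with pos 5 ('l'): MISMATCH
  Compare pos 1 ('l') with pos 4 ('c'): MISMATCH
  Compare pos 2 ('p') with pos 3 ('h'): MISMATCH
Result: not a palindrome

0


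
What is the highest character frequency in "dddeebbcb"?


Input: dddeebbcb
Character counts:
  'b': 3
  'c': 1
  'd': 3
  'e': 2
Maximum frequency: 3

3


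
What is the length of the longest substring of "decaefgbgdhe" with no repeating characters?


Input: "decaefgbgdhe"
Sliding window (track last position of each char):
  Position 0 ('d'): window [0,0] length 1 -- new best
  Position 1 ('e'): window [0,1] length 2 -- new best
  Position 2 ('c'): window [0,2] length 3 -- new best
  Position 3 ('a'): window [0,3] length 4 -- new best
  Position 4 ('e'): repeat (last at 1), move window start to 2
  Position 4 ('e'): window [2,4] length 3
  Position 5 ('f'): window [2,5] length 4
  Position 6 ('g'): window [2,6] length 5 -- new best
  Position 7 ('b'): window [2,7] length 6 -- new best
  Position 8 ('g'): repeat (last at 6), move window start to 7
  Position 8 ('g'): window [7,8] length 2
  Position 9 ('d'): window [7,9] length 3
  Position 10 ('h'): window [7,10] length 4
  Position 11 ('e'): window [7,11] length 5
Longest substring with no repeats: "caefgb" with length 6

6


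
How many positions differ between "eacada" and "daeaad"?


Comparing "eacada" and "daeaad" position by position:
  Position 0: 'e' vs 'd' => DIFFER
  Position 1: 'a' vs 'a' => same
  Position 2: 'c' vs 'e' => DIFFER
  Position 3: 'a' vs 'a' => same
  Position 4: 'd' vs 'a' => DIFFER
  Position 5: 'a' vs 'd' => DIFFER
Positions that differ: 4

4


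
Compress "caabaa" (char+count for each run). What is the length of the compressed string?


Input: caabaa
Runs:
  'c' x 1 => "c1"
  'a' x 2 => "a2"
  'b' x 1 => "b1"
  'a' x 2 => "a2"
Compressed: "c1a2b1a2"
Compressed length: 8

8


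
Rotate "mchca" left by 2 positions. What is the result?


Input: "mchca", rotate left by 2
First 2 characters: "mc"
Remaining characters: "hca"
Concatenate remaining + first: "hca" + "mc" = "hcamc"

hcamc


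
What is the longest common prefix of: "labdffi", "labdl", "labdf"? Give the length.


Words: labdffi, labdl, labdf
  Position 0: all 'l' => match
  Position 1: all 'a' => match
  Position 2: all 'b' => match
  Position 3: all 'd' => match
  Position 4: ('f', 'l', 'f') => mismatch, stop
LCP = "labd" (length 4)

4


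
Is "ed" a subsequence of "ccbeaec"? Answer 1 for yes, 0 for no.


Check if "ed" is a subsequence of "ccbeaec"
Greedy scan:
  Position 0 ('c'): no match needed
  Position 1 ('c'): no match needed
  Position 2 ('b'): no match needed
  Position 3 ('e'): matches sub[0] = 'e'
  Position 4 ('a'): no match needed
  Position 5 ('e'): no match needed
  Position 6 ('c'): no match needed
Only matched 1/2 characters => not a subsequence

0


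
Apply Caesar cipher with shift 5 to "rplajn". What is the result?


Caesar cipher: shift "rplajn" by 5
  'r' (pos 17) + 5 = pos 22 = 'w'
  'p' (pos 15) + 5 = pos 20 = 'u'
  'l' (pos 11) + 5 = pos 16 = 'q'
  'a' (pos 0) + 5 = pos 5 = 'f'
  'j' (pos 9) + 5 = pos 14 = 'o'
  'n' (pos 13) + 5 = pos 18 = 's'
Result: wuqfos

wuqfos


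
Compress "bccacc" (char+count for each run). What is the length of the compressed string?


Input: bccacc
Runs:
  'b' x 1 => "b1"
  'c' x 2 => "c2"
  'a' x 1 => "a1"
  'c' x 2 => "c2"
Compressed: "b1c2a1c2"
Compressed length: 8

8


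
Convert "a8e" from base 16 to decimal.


Input: "a8e" in base 16
Positional expansion:
  Digit 'a' (value 10) x 16^2 = 2560
  Digit '8' (value 8) x 16^1 = 128
  Digit 'e' (value 14) x 16^0 = 14
Sum = 2702

2702


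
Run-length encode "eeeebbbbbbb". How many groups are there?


Input: eeeebbbbbbb
Scanning for consecutive runs:
  Group 1: 'e' x 4 (positions 0-3)
  Group 2: 'b' x 7 (positions 4-10)
Total groups: 2

2


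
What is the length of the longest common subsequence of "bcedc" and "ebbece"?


LCS of "bcedc" and "ebbece"
DP table:
           e    b    b    e    c    e
      0    0    0    0    0    0    0
  b   0    0    1    1    1    1    1
  c   0    0    1    1    1    2    2
  e   0    1    1    1    2    2    3
  d   0    1    1    1    2    2    3
  c   0    1    1    1    2    3    3
LCS length = dp[5][6] = 3

3


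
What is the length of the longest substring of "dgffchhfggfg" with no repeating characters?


Input: "dgffchhfggfg"
Sliding window (track last position of each char):
  Position 0 ('d'): window [0,0] length 1 -- new best
  Position 1 ('g'): window [0,1] length 2 -- new best
  Position 2 ('f'): window [0,2] length 3 -- new best
  Position 3 ('f'): repeat (last at 2), move window start to 3
  Position 3 ('f'): window [3,3] length 1
  Position 4 ('c'): window [3,4] length 2
  Position 5 ('h'): window [3,5] length 3
  Position 6 ('h'): repeat (last at 5), move window start to 6
  Position 6 ('h'): window [6,6] length 1
  Position 7 ('f'): window [6,7] length 2
  Position 8 ('g'): window [6,8] length 3
  Position 9 ('g'): repeat (last at 8), move window start to 9
  Position 9 ('g'): window [9,9] length 1
  Position 10 ('f'): window [9,10] length 2
  Position 11 ('g'): repeat (last at 9), move window start to 10
  Position 11 ('g'): window [10,11] length 2
Longest substring with no repeats: "dgf" with length 3

3


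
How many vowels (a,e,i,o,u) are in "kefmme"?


Input: kefmme
Checking each character:
  'k' at position 0: consonant
  'e' at position 1: vowel (running total: 1)
  'f' at position 2: consonant
  'm' at position 3: consonant
  'm' at position 4: consonant
  'e' at position 5: vowel (running total: 2)
Total vowels: 2

2


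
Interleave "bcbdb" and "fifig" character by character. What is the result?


Interleaving "bcbdb" and "fifig":
  Position 0: 'b' from first, 'f' from second => "bf"
  Position 1: 'c' from first, 'i' from second => "ci"
  Position 2: 'b' from first, 'f' from second => "bf"
  Position 3: 'd' from first, 'i' from second => "di"
  Position 4: 'b' from first, 'g' from second => "bg"
Result: bfcibfdibg

bfcibfdibg
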